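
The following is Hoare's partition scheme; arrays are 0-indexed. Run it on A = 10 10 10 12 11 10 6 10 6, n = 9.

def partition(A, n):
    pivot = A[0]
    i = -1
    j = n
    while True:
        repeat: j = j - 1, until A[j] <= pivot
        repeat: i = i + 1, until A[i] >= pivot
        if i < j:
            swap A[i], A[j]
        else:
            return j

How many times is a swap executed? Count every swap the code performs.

pivot = A[0] = 10; i = -1, j = 9
j→8 (A[8]=6≤10), i→0 (A[0]=10≥10); i<j, swap → 6 10 10 12 11 10 6 10 10
j→7 (A[7]=10≤10), i→1 (A[1]=10≥10); i<j, swap → 6 10 10 12 11 10 6 10 10
j→6 (A[6]=6≤10), i→2 (A[2]=10≥10); i<j, swap → 6 10 6 12 11 10 10 10 10
j→5 (A[5]=10≤10), i→3 (A[3]=12≥10); i<j, swap → 6 10 6 10 11 12 10 10 10
j→3, i→4; i≥j, return j=3. A = 6 10 6 10 11 12 10 10 10

4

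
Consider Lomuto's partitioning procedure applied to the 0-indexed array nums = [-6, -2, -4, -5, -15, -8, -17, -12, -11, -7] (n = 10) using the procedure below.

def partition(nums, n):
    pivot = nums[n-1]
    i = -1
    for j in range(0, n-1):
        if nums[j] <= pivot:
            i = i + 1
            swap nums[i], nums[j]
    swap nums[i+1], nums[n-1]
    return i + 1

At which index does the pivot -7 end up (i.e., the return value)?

pivot=-7, i=-1
j=0: -6>-7, skip
j=1: -2>-7, skip
j=2: -4>-7, skip
j=3: -5>-7, skip
j=4: -15≤-7, i=0, swap(0,4) ⇒ [-15, -2, -4, -5, -6, -8, -17, -12, -11, -7]
j=5: -8≤-7, i=1, swap(1,5) ⇒ [-15, -8, -4, -5, -6, -2, -17, -12, -11, -7]
j=6: -17≤-7, i=2, swap(2,6) ⇒ [-15, -8, -17, -5, -6, -2, -4, -12, -11, -7]
j=7: -12≤-7, i=3, swap(3,7) ⇒ [-15, -8, -17, -12, -6, -2, -4, -5, -11, -7]
j=8: -11≤-7, i=4, swap(4,8) ⇒ [-15, -8, -17, -12, -11, -2, -4, -5, -6, -7]
swap(5,9) ⇒ [-15, -8, -17, -12, -11, -7, -4, -5, -6, -2]; return 5

5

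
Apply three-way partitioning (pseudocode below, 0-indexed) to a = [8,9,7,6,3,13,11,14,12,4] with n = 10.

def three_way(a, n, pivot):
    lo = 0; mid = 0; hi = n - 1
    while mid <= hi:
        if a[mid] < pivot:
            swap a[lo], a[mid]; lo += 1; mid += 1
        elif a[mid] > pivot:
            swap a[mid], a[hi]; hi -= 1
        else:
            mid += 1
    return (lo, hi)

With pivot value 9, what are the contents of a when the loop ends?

[8,7,6,3,4,9,14,12,11,13]

pivot = 9; lo=0, mid=0, hi=9
a[mid]=8<9: swap a[0],a[0]; lo=1,mid=1 → [8,9,7,6,3,13,11,14,12,4]
a[mid]=9=9: mid=2
a[mid]=7<9: swap a[1],a[2]; lo=2,mid=3 → [8,7,9,6,3,13,11,14,12,4]
a[mid]=6<9: swap a[2],a[3]; lo=3,mid=4 → [8,7,6,9,3,13,11,14,12,4]
a[mid]=3<9: swap a[3],a[4]; lo=4,mid=5 → [8,7,6,3,9,13,11,14,12,4]
a[mid]=13>9: swap a[5],a[9]; hi=8 → [8,7,6,3,9,4,11,14,12,13]
a[mid]=4<9: swap a[4],a[5]; lo=5,mid=6 → [8,7,6,3,4,9,11,14,12,13]
a[mid]=11>9: swap a[6],a[8]; hi=7 → [8,7,6,3,4,9,12,14,11,13]
a[mid]=12>9: swap a[6],a[7]; hi=6 → [8,7,6,3,4,9,14,12,11,13]
a[mid]=14>9: swap a[6],a[6]; hi=5 → [8,7,6,3,4,9,14,12,11,13]
end: lo=5, hi=5; a = [8,7,6,3,4,9,14,12,11,13]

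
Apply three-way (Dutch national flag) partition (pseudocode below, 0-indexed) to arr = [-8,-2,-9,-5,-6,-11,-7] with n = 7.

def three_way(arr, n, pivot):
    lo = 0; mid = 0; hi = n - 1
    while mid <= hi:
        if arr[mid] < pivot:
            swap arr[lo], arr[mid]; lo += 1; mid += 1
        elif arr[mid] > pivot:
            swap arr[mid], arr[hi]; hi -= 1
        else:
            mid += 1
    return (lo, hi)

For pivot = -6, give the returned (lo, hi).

pivot = -6; lo=0, mid=0, hi=6
arr[mid]=-8<-6: swap arr[0],arr[0]; lo=1,mid=1 → [-8,-2,-9,-5,-6,-11,-7]
arr[mid]=-2>-6: swap arr[1],arr[6]; hi=5 → [-8,-7,-9,-5,-6,-11,-2]
arr[mid]=-7<-6: swap arr[1],arr[1]; lo=2,mid=2 → [-8,-7,-9,-5,-6,-11,-2]
arr[mid]=-9<-6: swap arr[2],arr[2]; lo=3,mid=3 → [-8,-7,-9,-5,-6,-11,-2]
arr[mid]=-5>-6: swap arr[3],arr[5]; hi=4 → [-8,-7,-9,-11,-6,-5,-2]
arr[mid]=-11<-6: swap arr[3],arr[3]; lo=4,mid=4 → [-8,-7,-9,-11,-6,-5,-2]
arr[mid]=-6=-6: mid=5
end: lo=4, hi=4; arr = [-8,-7,-9,-11,-6,-5,-2]

(4, 4)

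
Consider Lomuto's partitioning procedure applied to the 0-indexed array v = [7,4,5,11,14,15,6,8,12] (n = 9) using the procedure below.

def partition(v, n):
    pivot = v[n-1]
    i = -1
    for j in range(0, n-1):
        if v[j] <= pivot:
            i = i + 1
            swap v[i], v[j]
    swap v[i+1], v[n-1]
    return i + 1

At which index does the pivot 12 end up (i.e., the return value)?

6

pivot = v[8] = 12; i = -1
j=0: v[0]=7 ≤ 12 → i=0, swap v[0],v[0] (no change) → [7,4,5,11,14,15,6,8,12]
j=1: v[1]=4 ≤ 12 → i=1, swap v[1],v[1] (no change) → [7,4,5,11,14,15,6,8,12]
j=2: v[2]=5 ≤ 12 → i=2, swap v[2],v[2] (no change) → [7,4,5,11,14,15,6,8,12]
j=3: v[3]=11 ≤ 12 → i=3, swap v[3],v[3] (no change) → [7,4,5,11,14,15,6,8,12]
j=4: v[4]=14 > 12 → no swap
j=5: v[5]=15 > 12 → no swap
j=6: v[6]=6 ≤ 12 → i=4, swap v[4],v[6] → [7,4,5,11,6,15,14,8,12]
j=7: v[7]=8 ≤ 12 → i=5, swap v[5],v[7] → [7,4,5,11,6,8,14,15,12]
final swap v[6],v[8] → [7,4,5,11,6,8,12,15,14]; return 6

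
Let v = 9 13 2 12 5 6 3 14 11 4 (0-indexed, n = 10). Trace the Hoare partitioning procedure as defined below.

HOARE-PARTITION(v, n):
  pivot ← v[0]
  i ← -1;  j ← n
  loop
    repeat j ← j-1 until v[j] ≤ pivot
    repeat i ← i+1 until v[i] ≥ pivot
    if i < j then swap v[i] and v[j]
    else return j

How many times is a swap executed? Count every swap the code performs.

3

pivot = v[0] = 9; i = -1, j = 10
j→9 (v[9]=4≤9), i→0 (v[0]=9≥9); i<j, swap → 4 13 2 12 5 6 3 14 11 9
j→6 (v[6]=3≤9), i→1 (v[1]=13≥9); i<j, swap → 4 3 2 12 5 6 13 14 11 9
j→5 (v[5]=6≤9), i→3 (v[3]=12≥9); i<j, swap → 4 3 2 6 5 12 13 14 11 9
j→4, i→5; i≥j, return j=4. v = 4 3 2 6 5 12 13 14 11 9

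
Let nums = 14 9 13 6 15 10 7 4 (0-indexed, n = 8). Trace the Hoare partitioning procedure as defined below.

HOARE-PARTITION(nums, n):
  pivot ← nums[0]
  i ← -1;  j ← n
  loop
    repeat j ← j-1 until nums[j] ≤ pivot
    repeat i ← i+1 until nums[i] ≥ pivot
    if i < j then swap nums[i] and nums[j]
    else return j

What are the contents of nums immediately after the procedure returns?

pivot = nums[0] = 14; i = -1, j = 8
j→7 (nums[7]=4≤14), i→0 (nums[0]=14≥14); i<j, swap → 4 9 13 6 15 10 7 14
j→6 (nums[6]=7≤14), i→4 (nums[4]=15≥14); i<j, swap → 4 9 13 6 7 10 15 14
j→5, i→6; i≥j, return j=5. nums = 4 9 13 6 7 10 15 14

4 9 13 6 7 10 15 14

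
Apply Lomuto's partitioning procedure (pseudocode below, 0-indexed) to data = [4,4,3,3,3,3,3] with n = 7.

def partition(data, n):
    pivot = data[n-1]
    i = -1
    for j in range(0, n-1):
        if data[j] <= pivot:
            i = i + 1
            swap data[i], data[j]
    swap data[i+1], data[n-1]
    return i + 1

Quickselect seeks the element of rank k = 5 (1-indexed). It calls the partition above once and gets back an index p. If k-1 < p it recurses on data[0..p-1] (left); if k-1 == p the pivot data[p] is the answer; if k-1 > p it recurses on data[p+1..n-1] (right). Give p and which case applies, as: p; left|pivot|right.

pivot = data[6] = 3; i = -1
j=0: data[0]=4 > 3 → no swap
j=1: data[1]=4 > 3 → no swap
j=2: data[2]=3 ≤ 3 → i=0, swap data[0],data[2] → [3,4,4,3,3,3,3]
j=3: data[3]=3 ≤ 3 → i=1, swap data[1],data[3] → [3,3,4,4,3,3,3]
j=4: data[4]=3 ≤ 3 → i=2, swap data[2],data[4] → [3,3,3,4,4,3,3]
j=5: data[5]=3 ≤ 3 → i=3, swap data[3],data[5] → [3,3,3,3,4,4,3]
final swap data[4],data[6] → [3,3,3,3,3,4,4]; return 4
p = 4; k-1 = 4 == 4 ⇒ pivot

4; pivot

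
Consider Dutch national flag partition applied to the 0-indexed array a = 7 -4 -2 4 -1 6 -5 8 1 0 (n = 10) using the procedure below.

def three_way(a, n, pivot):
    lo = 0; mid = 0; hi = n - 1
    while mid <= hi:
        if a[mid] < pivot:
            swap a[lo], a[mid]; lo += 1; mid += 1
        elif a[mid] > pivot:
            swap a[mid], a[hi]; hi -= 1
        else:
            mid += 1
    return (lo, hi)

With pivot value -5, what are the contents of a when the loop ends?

-5 -2 4 -1 6 -4 8 1 0 7

pivot = -5; lo=0, mid=0, hi=9
a[mid]=7>-5: swap a[0],a[9]; hi=8 → 0 -4 -2 4 -1 6 -5 8 1 7
a[mid]=0>-5: swap a[0],a[8]; hi=7 → 1 -4 -2 4 -1 6 -5 8 0 7
a[mid]=1>-5: swap a[0],a[7]; hi=6 → 8 -4 -2 4 -1 6 -5 1 0 7
a[mid]=8>-5: swap a[0],a[6]; hi=5 → -5 -4 -2 4 -1 6 8 1 0 7
a[mid]=-5=-5: mid=1
a[mid]=-4>-5: swap a[1],a[5]; hi=4 → -5 6 -2 4 -1 -4 8 1 0 7
a[mid]=6>-5: swap a[1],a[4]; hi=3 → -5 -1 -2 4 6 -4 8 1 0 7
a[mid]=-1>-5: swap a[1],a[3]; hi=2 → -5 4 -2 -1 6 -4 8 1 0 7
a[mid]=4>-5: swap a[1],a[2]; hi=1 → -5 -2 4 -1 6 -4 8 1 0 7
a[mid]=-2>-5: swap a[1],a[1]; hi=0 → -5 -2 4 -1 6 -4 8 1 0 7
end: lo=0, hi=0; a = -5 -2 4 -1 6 -4 8 1 0 7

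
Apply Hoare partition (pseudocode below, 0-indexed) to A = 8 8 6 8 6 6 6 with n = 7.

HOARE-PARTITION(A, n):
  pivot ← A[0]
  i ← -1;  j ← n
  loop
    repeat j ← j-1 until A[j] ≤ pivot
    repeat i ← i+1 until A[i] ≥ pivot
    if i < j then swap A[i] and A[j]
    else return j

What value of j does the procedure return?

3

pivot = A[0] = 8; i = -1, j = 7
j→6 (A[6]=6≤8), i→0 (A[0]=8≥8); i<j, swap → 6 8 6 8 6 6 8
j→5 (A[5]=6≤8), i→1 (A[1]=8≥8); i<j, swap → 6 6 6 8 6 8 8
j→4 (A[4]=6≤8), i→3 (A[3]=8≥8); i<j, swap → 6 6 6 6 8 8 8
j→3, i→4; i≥j, return j=3. A = 6 6 6 6 8 8 8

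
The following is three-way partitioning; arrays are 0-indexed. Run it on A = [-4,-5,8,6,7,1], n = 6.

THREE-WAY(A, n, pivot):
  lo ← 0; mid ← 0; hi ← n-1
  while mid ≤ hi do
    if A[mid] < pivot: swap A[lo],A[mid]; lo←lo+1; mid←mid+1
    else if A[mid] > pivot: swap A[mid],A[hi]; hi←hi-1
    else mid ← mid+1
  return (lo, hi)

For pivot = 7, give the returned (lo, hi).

lo=0 mid=0 hi=5
-4<7: swap(0,0), lo=1 mid=1 ⇒ [-4,-5,8,6,7,1]
-5<7: swap(1,1), lo=2 mid=2 ⇒ [-4,-5,8,6,7,1]
8>7: swap(2,5), hi=4 ⇒ [-4,-5,1,6,7,8]
1<7: swap(2,2), lo=3 mid=3 ⇒ [-4,-5,1,6,7,8]
6<7: swap(3,3), lo=4 mid=4 ⇒ [-4,-5,1,6,7,8]
7=7: mid=5
done. lo=4 hi=4; A=[-4,-5,1,6,7,8]

(4, 4)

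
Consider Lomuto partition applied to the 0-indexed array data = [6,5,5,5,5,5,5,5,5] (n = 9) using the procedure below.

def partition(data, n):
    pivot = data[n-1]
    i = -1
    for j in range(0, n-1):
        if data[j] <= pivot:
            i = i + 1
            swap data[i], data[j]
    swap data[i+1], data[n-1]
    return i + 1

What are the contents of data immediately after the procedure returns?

pivot=5, i=-1
j=0: 6>5, skip
j=1: 5≤5, i=0, swap(0,1) ⇒ [5,6,5,5,5,5,5,5,5]
j=2: 5≤5, i=1, swap(1,2) ⇒ [5,5,6,5,5,5,5,5,5]
j=3: 5≤5, i=2, swap(2,3) ⇒ [5,5,5,6,5,5,5,5,5]
j=4: 5≤5, i=3, swap(3,4) ⇒ [5,5,5,5,6,5,5,5,5]
j=5: 5≤5, i=4, swap(4,5) ⇒ [5,5,5,5,5,6,5,5,5]
j=6: 5≤5, i=5, swap(5,6) ⇒ [5,5,5,5,5,5,6,5,5]
j=7: 5≤5, i=6, swap(6,7) ⇒ [5,5,5,5,5,5,5,6,5]
swap(7,8) ⇒ [5,5,5,5,5,5,5,5,6]; return 7

[5,5,5,5,5,5,5,5,6]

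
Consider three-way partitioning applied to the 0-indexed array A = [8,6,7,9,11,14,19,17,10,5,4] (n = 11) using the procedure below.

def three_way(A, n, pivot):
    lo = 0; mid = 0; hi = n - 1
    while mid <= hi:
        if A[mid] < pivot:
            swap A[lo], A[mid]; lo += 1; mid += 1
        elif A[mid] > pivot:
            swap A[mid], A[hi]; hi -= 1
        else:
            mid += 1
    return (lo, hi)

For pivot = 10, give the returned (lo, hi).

pivot = 10; lo=0, mid=0, hi=10
A[mid]=8<10: swap A[0],A[0]; lo=1,mid=1 → [8,6,7,9,11,14,19,17,10,5,4]
A[mid]=6<10: swap A[1],A[1]; lo=2,mid=2 → [8,6,7,9,11,14,19,17,10,5,4]
A[mid]=7<10: swap A[2],A[2]; lo=3,mid=3 → [8,6,7,9,11,14,19,17,10,5,4]
A[mid]=9<10: swap A[3],A[3]; lo=4,mid=4 → [8,6,7,9,11,14,19,17,10,5,4]
A[mid]=11>10: swap A[4],A[10]; hi=9 → [8,6,7,9,4,14,19,17,10,5,11]
A[mid]=4<10: swap A[4],A[4]; lo=5,mid=5 → [8,6,7,9,4,14,19,17,10,5,11]
A[mid]=14>10: swap A[5],A[9]; hi=8 → [8,6,7,9,4,5,19,17,10,14,11]
A[mid]=5<10: swap A[5],A[5]; lo=6,mid=6 → [8,6,7,9,4,5,19,17,10,14,11]
A[mid]=19>10: swap A[6],A[8]; hi=7 → [8,6,7,9,4,5,10,17,19,14,11]
A[mid]=10=10: mid=7
A[mid]=17>10: swap A[7],A[7]; hi=6 → [8,6,7,9,4,5,10,17,19,14,11]
end: lo=6, hi=6; A = [8,6,7,9,4,5,10,17,19,14,11]

(6, 6)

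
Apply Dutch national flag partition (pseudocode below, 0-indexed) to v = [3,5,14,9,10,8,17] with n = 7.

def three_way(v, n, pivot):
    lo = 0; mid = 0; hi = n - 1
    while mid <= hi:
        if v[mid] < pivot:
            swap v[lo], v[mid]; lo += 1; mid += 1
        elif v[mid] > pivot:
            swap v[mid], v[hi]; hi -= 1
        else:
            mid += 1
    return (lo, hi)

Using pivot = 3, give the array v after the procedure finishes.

[3,14,9,10,8,17,5]

lo=0 mid=0 hi=6
3=3: mid=1
5>3: swap(1,6), hi=5 ⇒ [3,17,14,9,10,8,5]
17>3: swap(1,5), hi=4 ⇒ [3,8,14,9,10,17,5]
8>3: swap(1,4), hi=3 ⇒ [3,10,14,9,8,17,5]
10>3: swap(1,3), hi=2 ⇒ [3,9,14,10,8,17,5]
9>3: swap(1,2), hi=1 ⇒ [3,14,9,10,8,17,5]
14>3: swap(1,1), hi=0 ⇒ [3,14,9,10,8,17,5]
done. lo=0 hi=0; v=[3,14,9,10,8,17,5]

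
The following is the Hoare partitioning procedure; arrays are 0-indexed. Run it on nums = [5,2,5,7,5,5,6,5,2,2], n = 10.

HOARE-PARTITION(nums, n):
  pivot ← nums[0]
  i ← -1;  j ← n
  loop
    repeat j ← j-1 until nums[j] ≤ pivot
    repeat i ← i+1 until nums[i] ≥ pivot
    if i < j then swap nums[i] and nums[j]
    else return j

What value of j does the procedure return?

4

pivot = nums[0] = 5; i = -1, j = 10
j→9 (nums[9]=2≤5), i→0 (nums[0]=5≥5); i<j, swap → [2,2,5,7,5,5,6,5,2,5]
j→8 (nums[8]=2≤5), i→2 (nums[2]=5≥5); i<j, swap → [2,2,2,7,5,5,6,5,5,5]
j→7 (nums[7]=5≤5), i→3 (nums[3]=7≥5); i<j, swap → [2,2,2,5,5,5,6,7,5,5]
j→5 (nums[5]=5≤5), i→4 (nums[4]=5≥5); i<j, swap → [2,2,2,5,5,5,6,7,5,5]
j→4, i→5; i≥j, return j=4. nums = [2,2,2,5,5,5,6,7,5,5]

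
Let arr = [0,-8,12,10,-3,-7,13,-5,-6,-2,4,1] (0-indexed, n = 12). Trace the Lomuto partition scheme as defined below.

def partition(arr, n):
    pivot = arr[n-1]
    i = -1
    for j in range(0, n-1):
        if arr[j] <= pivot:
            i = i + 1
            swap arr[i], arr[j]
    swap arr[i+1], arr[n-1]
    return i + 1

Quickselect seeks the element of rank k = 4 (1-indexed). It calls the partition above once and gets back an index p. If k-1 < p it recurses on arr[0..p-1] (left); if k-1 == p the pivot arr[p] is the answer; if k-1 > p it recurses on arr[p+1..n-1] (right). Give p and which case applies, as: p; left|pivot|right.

pivot=1, i=-1
j=0: 0≤1, i=0, swap(0,0) ⇒ [0,-8,12,10,-3,-7,13,-5,-6,-2,4,1]
j=1: -8≤1, i=1, swap(1,1) ⇒ [0,-8,12,10,-3,-7,13,-5,-6,-2,4,1]
j=2: 12>1, skip
j=3: 10>1, skip
j=4: -3≤1, i=2, swap(2,4) ⇒ [0,-8,-3,10,12,-7,13,-5,-6,-2,4,1]
j=5: -7≤1, i=3, swap(3,5) ⇒ [0,-8,-3,-7,12,10,13,-5,-6,-2,4,1]
j=6: 13>1, skip
j=7: -5≤1, i=4, swap(4,7) ⇒ [0,-8,-3,-7,-5,10,13,12,-6,-2,4,1]
j=8: -6≤1, i=5, swap(5,8) ⇒ [0,-8,-3,-7,-5,-6,13,12,10,-2,4,1]
j=9: -2≤1, i=6, swap(6,9) ⇒ [0,-8,-3,-7,-5,-6,-2,12,10,13,4,1]
j=10: 4>1, skip
swap(7,11) ⇒ [0,-8,-3,-7,-5,-6,-2,1,10,13,4,12]; return 7
p = 7; k-1 = 3 < 7 ⇒ left

7; left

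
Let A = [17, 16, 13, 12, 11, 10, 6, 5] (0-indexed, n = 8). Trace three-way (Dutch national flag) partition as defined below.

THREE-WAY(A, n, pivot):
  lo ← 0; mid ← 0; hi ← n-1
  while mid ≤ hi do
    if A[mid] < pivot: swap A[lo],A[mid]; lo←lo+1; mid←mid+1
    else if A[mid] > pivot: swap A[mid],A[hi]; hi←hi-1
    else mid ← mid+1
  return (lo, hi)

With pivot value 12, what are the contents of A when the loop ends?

pivot = 12; lo=0, mid=0, hi=7
A[mid]=17>12: swap A[0],A[7]; hi=6 → [5, 16, 13, 12, 11, 10, 6, 17]
A[mid]=5<12: swap A[0],A[0]; lo=1,mid=1 → [5, 16, 13, 12, 11, 10, 6, 17]
A[mid]=16>12: swap A[1],A[6]; hi=5 → [5, 6, 13, 12, 11, 10, 16, 17]
A[mid]=6<12: swap A[1],A[1]; lo=2,mid=2 → [5, 6, 13, 12, 11, 10, 16, 17]
A[mid]=13>12: swap A[2],A[5]; hi=4 → [5, 6, 10, 12, 11, 13, 16, 17]
A[mid]=10<12: swap A[2],A[2]; lo=3,mid=3 → [5, 6, 10, 12, 11, 13, 16, 17]
A[mid]=12=12: mid=4
A[mid]=11<12: swap A[3],A[4]; lo=4,mid=5 → [5, 6, 10, 11, 12, 13, 16, 17]
end: lo=4, hi=4; A = [5, 6, 10, 11, 12, 13, 16, 17]

[5, 6, 10, 11, 12, 13, 16, 17]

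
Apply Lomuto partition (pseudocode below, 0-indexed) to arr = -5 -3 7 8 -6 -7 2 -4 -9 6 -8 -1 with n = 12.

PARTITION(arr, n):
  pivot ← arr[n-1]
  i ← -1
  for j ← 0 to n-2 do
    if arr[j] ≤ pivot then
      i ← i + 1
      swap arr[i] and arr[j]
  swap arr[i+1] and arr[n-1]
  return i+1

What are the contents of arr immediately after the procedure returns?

-5 -3 -6 -7 -4 -9 -8 -1 8 6 2 7

pivot=-1, i=-1
j=0: -5≤-1, i=0, swap(0,0) ⇒ -5 -3 7 8 -6 -7 2 -4 -9 6 -8 -1
j=1: -3≤-1, i=1, swap(1,1) ⇒ -5 -3 7 8 -6 -7 2 -4 -9 6 -8 -1
j=2: 7>-1, skip
j=3: 8>-1, skip
j=4: -6≤-1, i=2, swap(2,4) ⇒ -5 -3 -6 8 7 -7 2 -4 -9 6 -8 -1
j=5: -7≤-1, i=3, swap(3,5) ⇒ -5 -3 -6 -7 7 8 2 -4 -9 6 -8 -1
j=6: 2>-1, skip
j=7: -4≤-1, i=4, swap(4,7) ⇒ -5 -3 -6 -7 -4 8 2 7 -9 6 -8 -1
j=8: -9≤-1, i=5, swap(5,8) ⇒ -5 -3 -6 -7 -4 -9 2 7 8 6 -8 -1
j=9: 6>-1, skip
j=10: -8≤-1, i=6, swap(6,10) ⇒ -5 -3 -6 -7 -4 -9 -8 7 8 6 2 -1
swap(7,11) ⇒ -5 -3 -6 -7 -4 -9 -8 -1 8 6 2 7; return 7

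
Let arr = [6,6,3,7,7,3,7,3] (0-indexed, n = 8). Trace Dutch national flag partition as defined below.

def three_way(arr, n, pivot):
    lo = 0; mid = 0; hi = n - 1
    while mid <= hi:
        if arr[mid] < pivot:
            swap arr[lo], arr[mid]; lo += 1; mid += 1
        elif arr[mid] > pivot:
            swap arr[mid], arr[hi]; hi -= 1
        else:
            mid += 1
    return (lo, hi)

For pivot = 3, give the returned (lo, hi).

pivot = 3; lo=0, mid=0, hi=7
arr[mid]=6>3: swap arr[0],arr[7]; hi=6 → [3,6,3,7,7,3,7,6]
arr[mid]=3=3: mid=1
arr[mid]=6>3: swap arr[1],arr[6]; hi=5 → [3,7,3,7,7,3,6,6]
arr[mid]=7>3: swap arr[1],arr[5]; hi=4 → [3,3,3,7,7,7,6,6]
arr[mid]=3=3: mid=2
arr[mid]=3=3: mid=3
arr[mid]=7>3: swap arr[3],arr[4]; hi=3 → [3,3,3,7,7,7,6,6]
arr[mid]=7>3: swap arr[3],arr[3]; hi=2 → [3,3,3,7,7,7,6,6]
end: lo=0, hi=2; arr = [3,3,3,7,7,7,6,6]

(0, 2)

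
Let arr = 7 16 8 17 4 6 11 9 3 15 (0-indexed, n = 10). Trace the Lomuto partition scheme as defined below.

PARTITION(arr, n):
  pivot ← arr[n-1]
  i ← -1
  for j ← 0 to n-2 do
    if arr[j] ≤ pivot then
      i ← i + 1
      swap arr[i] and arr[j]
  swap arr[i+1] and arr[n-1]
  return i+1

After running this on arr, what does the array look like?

7 8 4 6 11 9 3 15 16 17

pivot = arr[9] = 15; i = -1
j=0: arr[0]=7 ≤ 15 → i=0, swap arr[0],arr[0] (no change) → 7 16 8 17 4 6 11 9 3 15
j=1: arr[1]=16 > 15 → no swap
j=2: arr[2]=8 ≤ 15 → i=1, swap arr[1],arr[2] → 7 8 16 17 4 6 11 9 3 15
j=3: arr[3]=17 > 15 → no swap
j=4: arr[4]=4 ≤ 15 → i=2, swap arr[2],arr[4] → 7 8 4 17 16 6 11 9 3 15
j=5: arr[5]=6 ≤ 15 → i=3, swap arr[3],arr[5] → 7 8 4 6 16 17 11 9 3 15
j=6: arr[6]=11 ≤ 15 → i=4, swap arr[4],arr[6] → 7 8 4 6 11 17 16 9 3 15
j=7: arr[7]=9 ≤ 15 → i=5, swap arr[5],arr[7] → 7 8 4 6 11 9 16 17 3 15
j=8: arr[8]=3 ≤ 15 → i=6, swap arr[6],arr[8] → 7 8 4 6 11 9 3 17 16 15
final swap arr[7],arr[9] → 7 8 4 6 11 9 3 15 16 17; return 7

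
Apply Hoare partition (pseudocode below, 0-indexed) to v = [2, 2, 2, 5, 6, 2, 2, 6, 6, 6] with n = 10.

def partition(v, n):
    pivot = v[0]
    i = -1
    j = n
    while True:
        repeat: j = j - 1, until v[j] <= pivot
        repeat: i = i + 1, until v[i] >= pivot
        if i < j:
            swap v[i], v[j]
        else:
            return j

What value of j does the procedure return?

2

pivot=2
j stops at 6 (2), i stops at 0 (2); swap ⇒ [2, 2, 2, 5, 6, 2, 2, 6, 6, 6]
j stops at 5 (2), i stops at 1 (2); swap ⇒ [2, 2, 2, 5, 6, 2, 2, 6, 6, 6]
j stops at 2, i stops at 2; i≥j ⇒ return 2. v=[2, 2, 2, 5, 6, 2, 2, 6, 6, 6]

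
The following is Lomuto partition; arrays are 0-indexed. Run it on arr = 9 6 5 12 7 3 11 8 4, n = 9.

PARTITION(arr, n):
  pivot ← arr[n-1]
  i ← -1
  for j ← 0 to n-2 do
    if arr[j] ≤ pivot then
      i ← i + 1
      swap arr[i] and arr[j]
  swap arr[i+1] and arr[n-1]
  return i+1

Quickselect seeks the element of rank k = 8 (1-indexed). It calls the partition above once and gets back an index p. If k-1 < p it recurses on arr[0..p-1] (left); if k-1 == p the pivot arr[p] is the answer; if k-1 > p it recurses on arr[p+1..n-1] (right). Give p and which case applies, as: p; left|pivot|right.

1; right

pivot = arr[8] = 4; i = -1
j=0: arr[0]=9 > 4 → no swap
j=1: arr[1]=6 > 4 → no swap
j=2: arr[2]=5 > 4 → no swap
j=3: arr[3]=12 > 4 → no swap
j=4: arr[4]=7 > 4 → no swap
j=5: arr[5]=3 ≤ 4 → i=0, swap arr[0],arr[5] → 3 6 5 12 7 9 11 8 4
j=6: arr[6]=11 > 4 → no swap
j=7: arr[7]=8 > 4 → no swap
final swap arr[1],arr[8] → 3 4 5 12 7 9 11 8 6; return 1
p = 1; k-1 = 7 > 1 ⇒ right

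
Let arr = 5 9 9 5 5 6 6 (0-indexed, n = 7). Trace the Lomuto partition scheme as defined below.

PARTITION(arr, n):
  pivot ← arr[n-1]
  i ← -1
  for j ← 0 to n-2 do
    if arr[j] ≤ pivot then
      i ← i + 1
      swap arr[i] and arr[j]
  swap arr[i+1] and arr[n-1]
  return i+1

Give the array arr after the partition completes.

pivot = arr[6] = 6; i = -1
j=0: arr[0]=5 ≤ 6 → i=0, swap arr[0],arr[0] (no change) → 5 9 9 5 5 6 6
j=1: arr[1]=9 > 6 → no swap
j=2: arr[2]=9 > 6 → no swap
j=3: arr[3]=5 ≤ 6 → i=1, swap arr[1],arr[3] → 5 5 9 9 5 6 6
j=4: arr[4]=5 ≤ 6 → i=2, swap arr[2],arr[4] → 5 5 5 9 9 6 6
j=5: arr[5]=6 ≤ 6 → i=3, swap arr[3],arr[5] → 5 5 5 6 9 9 6
final swap arr[4],arr[6] → 5 5 5 6 6 9 9; return 4

5 5 5 6 6 9 9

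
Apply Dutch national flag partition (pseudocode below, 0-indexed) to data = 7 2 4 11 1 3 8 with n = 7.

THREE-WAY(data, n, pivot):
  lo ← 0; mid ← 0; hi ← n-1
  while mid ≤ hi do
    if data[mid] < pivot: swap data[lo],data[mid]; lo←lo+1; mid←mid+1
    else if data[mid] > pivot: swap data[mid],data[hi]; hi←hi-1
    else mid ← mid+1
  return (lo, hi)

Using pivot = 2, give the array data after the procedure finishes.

1 2 11 4 3 8 7

lo=0 mid=0 hi=6
7>2: swap(0,6), hi=5 ⇒ 8 2 4 11 1 3 7
8>2: swap(0,5), hi=4 ⇒ 3 2 4 11 1 8 7
3>2: swap(0,4), hi=3 ⇒ 1 2 4 11 3 8 7
1<2: swap(0,0), lo=1 mid=1 ⇒ 1 2 4 11 3 8 7
2=2: mid=2
4>2: swap(2,3), hi=2 ⇒ 1 2 11 4 3 8 7
11>2: swap(2,2), hi=1 ⇒ 1 2 11 4 3 8 7
done. lo=1 hi=1; data=1 2 11 4 3 8 7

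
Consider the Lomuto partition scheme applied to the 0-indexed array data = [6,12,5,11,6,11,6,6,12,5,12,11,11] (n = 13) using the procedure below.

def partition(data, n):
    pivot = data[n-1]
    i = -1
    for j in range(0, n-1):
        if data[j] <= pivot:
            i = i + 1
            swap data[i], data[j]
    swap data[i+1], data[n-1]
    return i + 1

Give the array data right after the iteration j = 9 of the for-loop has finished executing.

pivot = data[12] = 11; i = -1
j=0: data[0]=6 ≤ 11 → i=0, swap data[0],data[0] (no change) → [6,12,5,11,6,11,6,6,12,5,12,11,11]
j=1: data[1]=12 > 11 → no swap
j=2: data[2]=5 ≤ 11 → i=1, swap data[1],data[2] → [6,5,12,11,6,11,6,6,12,5,12,11,11]
j=3: data[3]=11 ≤ 11 → i=2, swap data[2],data[3] → [6,5,11,12,6,11,6,6,12,5,12,11,11]
j=4: data[4]=6 ≤ 11 → i=3, swap data[3],data[4] → [6,5,11,6,12,11,6,6,12,5,12,11,11]
j=5: data[5]=11 ≤ 11 → i=4, swap data[4],data[5] → [6,5,11,6,11,12,6,6,12,5,12,11,11]
j=6: data[6]=6 ≤ 11 → i=5, swap data[5],data[6] → [6,5,11,6,11,6,12,6,12,5,12,11,11]
j=7: data[7]=6 ≤ 11 → i=6, swap data[6],data[7] → [6,5,11,6,11,6,6,12,12,5,12,11,11]
j=8: data[8]=12 > 11 → no swap
j=9: data[9]=5 ≤ 11 → i=7, swap data[7],data[9] → [6,5,11,6,11,6,6,5,12,12,12,11,11]
(after j=9) data = [6,5,11,6,11,6,6,5,12,12,12,11,11]

[6,5,11,6,11,6,6,5,12,12,12,11,11]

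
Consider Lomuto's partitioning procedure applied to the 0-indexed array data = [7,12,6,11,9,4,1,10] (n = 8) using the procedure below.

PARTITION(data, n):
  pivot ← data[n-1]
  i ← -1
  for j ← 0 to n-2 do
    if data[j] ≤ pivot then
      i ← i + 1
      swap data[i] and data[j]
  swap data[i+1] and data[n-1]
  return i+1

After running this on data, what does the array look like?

pivot = data[7] = 10; i = -1
j=0: data[0]=7 ≤ 10 → i=0, swap data[0],data[0] (no change) → [7,12,6,11,9,4,1,10]
j=1: data[1]=12 > 10 → no swap
j=2: data[2]=6 ≤ 10 → i=1, swap data[1],data[2] → [7,6,12,11,9,4,1,10]
j=3: data[3]=11 > 10 → no swap
j=4: data[4]=9 ≤ 10 → i=2, swap data[2],data[4] → [7,6,9,11,12,4,1,10]
j=5: data[5]=4 ≤ 10 → i=3, swap data[3],data[5] → [7,6,9,4,12,11,1,10]
j=6: data[6]=1 ≤ 10 → i=4, swap data[4],data[6] → [7,6,9,4,1,11,12,10]
final swap data[5],data[7] → [7,6,9,4,1,10,12,11]; return 5

[7,6,9,4,1,10,12,11]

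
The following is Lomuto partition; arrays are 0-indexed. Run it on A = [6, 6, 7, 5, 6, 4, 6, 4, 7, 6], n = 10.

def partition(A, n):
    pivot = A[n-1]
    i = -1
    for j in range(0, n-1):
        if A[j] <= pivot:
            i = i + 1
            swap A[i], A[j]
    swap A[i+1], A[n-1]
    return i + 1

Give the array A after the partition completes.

[6, 6, 5, 6, 4, 6, 4, 6, 7, 7]

pivot=6, i=-1
j=0: 6≤6, i=0, swap(0,0) ⇒ [6, 6, 7, 5, 6, 4, 6, 4, 7, 6]
j=1: 6≤6, i=1, swap(1,1) ⇒ [6, 6, 7, 5, 6, 4, 6, 4, 7, 6]
j=2: 7>6, skip
j=3: 5≤6, i=2, swap(2,3) ⇒ [6, 6, 5, 7, 6, 4, 6, 4, 7, 6]
j=4: 6≤6, i=3, swap(3,4) ⇒ [6, 6, 5, 6, 7, 4, 6, 4, 7, 6]
j=5: 4≤6, i=4, swap(4,5) ⇒ [6, 6, 5, 6, 4, 7, 6, 4, 7, 6]
j=6: 6≤6, i=5, swap(5,6) ⇒ [6, 6, 5, 6, 4, 6, 7, 4, 7, 6]
j=7: 4≤6, i=6, swap(6,7) ⇒ [6, 6, 5, 6, 4, 6, 4, 7, 7, 6]
j=8: 7>6, skip
swap(7,9) ⇒ [6, 6, 5, 6, 4, 6, 4, 6, 7, 7]; return 7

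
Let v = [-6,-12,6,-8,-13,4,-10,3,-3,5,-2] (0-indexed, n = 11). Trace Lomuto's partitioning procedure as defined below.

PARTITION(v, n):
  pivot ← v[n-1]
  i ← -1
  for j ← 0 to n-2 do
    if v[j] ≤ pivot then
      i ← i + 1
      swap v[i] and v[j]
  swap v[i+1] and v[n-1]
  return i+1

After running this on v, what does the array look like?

[-6,-12,-8,-13,-10,-3,-2,3,4,5,6]

pivot=-2, i=-1
j=0: -6≤-2, i=0, swap(0,0) ⇒ [-6,-12,6,-8,-13,4,-10,3,-3,5,-2]
j=1: -12≤-2, i=1, swap(1,1) ⇒ [-6,-12,6,-8,-13,4,-10,3,-3,5,-2]
j=2: 6>-2, skip
j=3: -8≤-2, i=2, swap(2,3) ⇒ [-6,-12,-8,6,-13,4,-10,3,-3,5,-2]
j=4: -13≤-2, i=3, swap(3,4) ⇒ [-6,-12,-8,-13,6,4,-10,3,-3,5,-2]
j=5: 4>-2, skip
j=6: -10≤-2, i=4, swap(4,6) ⇒ [-6,-12,-8,-13,-10,4,6,3,-3,5,-2]
j=7: 3>-2, skip
j=8: -3≤-2, i=5, swap(5,8) ⇒ [-6,-12,-8,-13,-10,-3,6,3,4,5,-2]
j=9: 5>-2, skip
swap(6,10) ⇒ [-6,-12,-8,-13,-10,-3,-2,3,4,5,6]; return 6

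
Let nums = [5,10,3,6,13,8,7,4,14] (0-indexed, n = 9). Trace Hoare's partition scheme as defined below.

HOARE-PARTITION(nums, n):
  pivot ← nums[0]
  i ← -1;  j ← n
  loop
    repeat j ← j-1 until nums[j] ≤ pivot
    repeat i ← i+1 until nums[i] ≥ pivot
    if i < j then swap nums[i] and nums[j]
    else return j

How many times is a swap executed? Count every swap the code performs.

pivot=5
j stops at 7 (4), i stops at 0 (5); swap ⇒ [4,10,3,6,13,8,7,5,14]
j stops at 2 (3), i stops at 1 (10); swap ⇒ [4,3,10,6,13,8,7,5,14]
j stops at 1, i stops at 2; i≥j ⇒ return 1. nums=[4,3,10,6,13,8,7,5,14]

2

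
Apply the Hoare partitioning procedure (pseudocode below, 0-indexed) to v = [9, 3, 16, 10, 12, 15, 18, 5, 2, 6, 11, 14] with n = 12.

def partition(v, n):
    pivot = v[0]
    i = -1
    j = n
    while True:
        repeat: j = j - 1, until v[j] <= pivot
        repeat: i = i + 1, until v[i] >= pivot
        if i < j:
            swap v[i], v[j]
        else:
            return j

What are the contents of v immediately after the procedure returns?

[6, 3, 2, 5, 12, 15, 18, 10, 16, 9, 11, 14]

pivot = v[0] = 9; i = -1, j = 12
j→9 (v[9]=6≤9), i→0 (v[0]=9≥9); i<j, swap → [6, 3, 16, 10, 12, 15, 18, 5, 2, 9, 11, 14]
j→8 (v[8]=2≤9), i→2 (v[2]=16≥9); i<j, swap → [6, 3, 2, 10, 12, 15, 18, 5, 16, 9, 11, 14]
j→7 (v[7]=5≤9), i→3 (v[3]=10≥9); i<j, swap → [6, 3, 2, 5, 12, 15, 18, 10, 16, 9, 11, 14]
j→3, i→4; i≥j, return j=3. v = [6, 3, 2, 5, 12, 15, 18, 10, 16, 9, 11, 14]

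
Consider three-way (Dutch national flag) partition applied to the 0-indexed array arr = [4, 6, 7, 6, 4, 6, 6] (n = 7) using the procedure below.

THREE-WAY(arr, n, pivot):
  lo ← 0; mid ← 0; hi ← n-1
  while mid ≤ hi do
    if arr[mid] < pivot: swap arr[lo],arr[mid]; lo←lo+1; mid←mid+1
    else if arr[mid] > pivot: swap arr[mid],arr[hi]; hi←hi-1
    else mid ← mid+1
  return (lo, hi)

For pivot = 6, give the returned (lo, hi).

(2, 5)

pivot = 6; lo=0, mid=0, hi=6
arr[mid]=4<6: swap arr[0],arr[0]; lo=1,mid=1 → [4, 6, 7, 6, 4, 6, 6]
arr[mid]=6=6: mid=2
arr[mid]=7>6: swap arr[2],arr[6]; hi=5 → [4, 6, 6, 6, 4, 6, 7]
arr[mid]=6=6: mid=3
arr[mid]=6=6: mid=4
arr[mid]=4<6: swap arr[1],arr[4]; lo=2,mid=5 → [4, 4, 6, 6, 6, 6, 7]
arr[mid]=6=6: mid=6
end: lo=2, hi=5; arr = [4, 4, 6, 6, 6, 6, 7]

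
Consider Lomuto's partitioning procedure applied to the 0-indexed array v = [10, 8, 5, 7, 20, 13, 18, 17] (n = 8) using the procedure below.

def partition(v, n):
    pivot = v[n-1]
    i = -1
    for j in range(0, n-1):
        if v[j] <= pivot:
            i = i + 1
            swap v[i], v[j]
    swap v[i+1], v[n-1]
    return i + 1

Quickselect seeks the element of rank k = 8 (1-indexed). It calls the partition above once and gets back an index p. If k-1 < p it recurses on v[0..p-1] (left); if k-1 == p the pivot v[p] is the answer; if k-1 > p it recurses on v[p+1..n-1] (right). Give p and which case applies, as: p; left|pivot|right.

pivot = v[7] = 17; i = -1
j=0: v[0]=10 ≤ 17 → i=0, swap v[0],v[0] (no change) → [10, 8, 5, 7, 20, 13, 18, 17]
j=1: v[1]=8 ≤ 17 → i=1, swap v[1],v[1] (no change) → [10, 8, 5, 7, 20, 13, 18, 17]
j=2: v[2]=5 ≤ 17 → i=2, swap v[2],v[2] (no change) → [10, 8, 5, 7, 20, 13, 18, 17]
j=3: v[3]=7 ≤ 17 → i=3, swap v[3],v[3] (no change) → [10, 8, 5, 7, 20, 13, 18, 17]
j=4: v[4]=20 > 17 → no swap
j=5: v[5]=13 ≤ 17 → i=4, swap v[4],v[5] → [10, 8, 5, 7, 13, 20, 18, 17]
j=6: v[6]=18 > 17 → no swap
final swap v[5],v[7] → [10, 8, 5, 7, 13, 17, 18, 20]; return 5
p = 5; k-1 = 7 > 5 ⇒ right

5; right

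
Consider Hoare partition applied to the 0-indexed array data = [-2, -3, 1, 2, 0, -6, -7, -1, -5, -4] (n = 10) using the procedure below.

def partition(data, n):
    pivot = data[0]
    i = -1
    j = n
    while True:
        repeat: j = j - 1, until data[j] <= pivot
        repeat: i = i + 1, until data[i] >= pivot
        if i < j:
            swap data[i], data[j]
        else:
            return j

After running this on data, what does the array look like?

pivot=-2
j stops at 9 (-4), i stops at 0 (-2); swap ⇒ [-4, -3, 1, 2, 0, -6, -7, -1, -5, -2]
j stops at 8 (-5), i stops at 2 (1); swap ⇒ [-4, -3, -5, 2, 0, -6, -7, -1, 1, -2]
j stops at 6 (-7), i stops at 3 (2); swap ⇒ [-4, -3, -5, -7, 0, -6, 2, -1, 1, -2]
j stops at 5 (-6), i stops at 4 (0); swap ⇒ [-4, -3, -5, -7, -6, 0, 2, -1, 1, -2]
j stops at 4, i stops at 5; i≥j ⇒ return 4. data=[-4, -3, -5, -7, -6, 0, 2, -1, 1, -2]

[-4, -3, -5, -7, -6, 0, 2, -1, 1, -2]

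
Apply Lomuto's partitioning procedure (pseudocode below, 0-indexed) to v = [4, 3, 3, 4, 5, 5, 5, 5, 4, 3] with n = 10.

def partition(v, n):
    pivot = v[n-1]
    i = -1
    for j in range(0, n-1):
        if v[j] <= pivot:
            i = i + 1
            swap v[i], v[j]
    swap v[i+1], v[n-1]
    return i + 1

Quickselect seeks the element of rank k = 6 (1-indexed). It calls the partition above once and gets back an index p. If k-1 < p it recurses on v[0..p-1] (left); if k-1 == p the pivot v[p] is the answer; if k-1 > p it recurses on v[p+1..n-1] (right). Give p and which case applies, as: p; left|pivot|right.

2; right

pivot=3, i=-1
j=0: 4>3, skip
j=1: 3≤3, i=0, swap(0,1) ⇒ [3, 4, 3, 4, 5, 5, 5, 5, 4, 3]
j=2: 3≤3, i=1, swap(1,2) ⇒ [3, 3, 4, 4, 5, 5, 5, 5, 4, 3]
j=3: 4>3, skip
j=4: 5>3, skip
j=5: 5>3, skip
j=6: 5>3, skip
j=7: 5>3, skip
j=8: 4>3, skip
swap(2,9) ⇒ [3, 3, 3, 4, 5, 5, 5, 5, 4, 4]; return 2
p = 2; k-1 = 5 > 2 ⇒ right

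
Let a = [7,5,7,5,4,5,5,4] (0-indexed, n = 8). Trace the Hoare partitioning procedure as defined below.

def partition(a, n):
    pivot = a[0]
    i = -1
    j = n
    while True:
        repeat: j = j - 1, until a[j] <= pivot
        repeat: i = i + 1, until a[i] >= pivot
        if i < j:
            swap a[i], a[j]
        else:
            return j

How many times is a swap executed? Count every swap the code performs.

pivot=7
j stops at 7 (4), i stops at 0 (7); swap ⇒ [4,5,7,5,4,5,5,7]
j stops at 6 (5), i stops at 2 (7); swap ⇒ [4,5,5,5,4,5,7,7]
j stops at 5, i stops at 6; i≥j ⇒ return 5. a=[4,5,5,5,4,5,7,7]

2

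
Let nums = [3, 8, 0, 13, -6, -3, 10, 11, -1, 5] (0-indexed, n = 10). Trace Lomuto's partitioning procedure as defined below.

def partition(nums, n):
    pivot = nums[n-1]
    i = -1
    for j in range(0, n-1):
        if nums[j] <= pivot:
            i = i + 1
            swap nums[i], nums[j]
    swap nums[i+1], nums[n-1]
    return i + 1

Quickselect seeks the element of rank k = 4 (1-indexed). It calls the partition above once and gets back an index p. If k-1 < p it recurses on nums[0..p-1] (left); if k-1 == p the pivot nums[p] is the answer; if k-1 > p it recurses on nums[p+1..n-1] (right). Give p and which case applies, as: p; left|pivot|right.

pivot = nums[9] = 5; i = -1
j=0: nums[0]=3 ≤ 5 → i=0, swap nums[0],nums[0] (no change) → [3, 8, 0, 13, -6, -3, 10, 11, -1, 5]
j=1: nums[1]=8 > 5 → no swap
j=2: nums[2]=0 ≤ 5 → i=1, swap nums[1],nums[2] → [3, 0, 8, 13, -6, -3, 10, 11, -1, 5]
j=3: nums[3]=13 > 5 → no swap
j=4: nums[4]=-6 ≤ 5 → i=2, swap nums[2],nums[4] → [3, 0, -6, 13, 8, -3, 10, 11, -1, 5]
j=5: nums[5]=-3 ≤ 5 → i=3, swap nums[3],nums[5] → [3, 0, -6, -3, 8, 13, 10, 11, -1, 5]
j=6: nums[6]=10 > 5 → no swap
j=7: nums[7]=11 > 5 → no swap
j=8: nums[8]=-1 ≤ 5 → i=4, swap nums[4],nums[8] → [3, 0, -6, -3, -1, 13, 10, 11, 8, 5]
final swap nums[5],nums[9] → [3, 0, -6, -3, -1, 5, 10, 11, 8, 13]; return 5
p = 5; k-1 = 3 < 5 ⇒ left

5; left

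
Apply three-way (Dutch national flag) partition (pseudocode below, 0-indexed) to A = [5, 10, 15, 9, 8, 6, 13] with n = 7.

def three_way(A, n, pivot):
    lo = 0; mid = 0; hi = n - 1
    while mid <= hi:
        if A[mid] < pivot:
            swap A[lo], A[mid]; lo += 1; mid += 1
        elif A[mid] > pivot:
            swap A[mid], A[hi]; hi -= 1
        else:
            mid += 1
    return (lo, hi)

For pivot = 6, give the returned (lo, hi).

(1, 1)

pivot = 6; lo=0, mid=0, hi=6
A[mid]=5<6: swap A[0],A[0]; lo=1,mid=1 → [5, 10, 15, 9, 8, 6, 13]
A[mid]=10>6: swap A[1],A[6]; hi=5 → [5, 13, 15, 9, 8, 6, 10]
A[mid]=13>6: swap A[1],A[5]; hi=4 → [5, 6, 15, 9, 8, 13, 10]
A[mid]=6=6: mid=2
A[mid]=15>6: swap A[2],A[4]; hi=3 → [5, 6, 8, 9, 15, 13, 10]
A[mid]=8>6: swap A[2],A[3]; hi=2 → [5, 6, 9, 8, 15, 13, 10]
A[mid]=9>6: swap A[2],A[2]; hi=1 → [5, 6, 9, 8, 15, 13, 10]
end: lo=1, hi=1; A = [5, 6, 9, 8, 15, 13, 10]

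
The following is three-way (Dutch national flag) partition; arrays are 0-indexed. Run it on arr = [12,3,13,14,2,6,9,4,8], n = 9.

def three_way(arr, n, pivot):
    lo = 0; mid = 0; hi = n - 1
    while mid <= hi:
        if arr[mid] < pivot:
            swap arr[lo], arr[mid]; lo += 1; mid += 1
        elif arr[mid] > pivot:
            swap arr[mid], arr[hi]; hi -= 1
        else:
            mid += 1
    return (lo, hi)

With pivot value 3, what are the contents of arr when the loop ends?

lo=0 mid=0 hi=8
12>3: swap(0,8), hi=7 ⇒ [8,3,13,14,2,6,9,4,12]
8>3: swap(0,7), hi=6 ⇒ [4,3,13,14,2,6,9,8,12]
4>3: swap(0,6), hi=5 ⇒ [9,3,13,14,2,6,4,8,12]
9>3: swap(0,5), hi=4 ⇒ [6,3,13,14,2,9,4,8,12]
6>3: swap(0,4), hi=3 ⇒ [2,3,13,14,6,9,4,8,12]
2<3: swap(0,0), lo=1 mid=1 ⇒ [2,3,13,14,6,9,4,8,12]
3=3: mid=2
13>3: swap(2,3), hi=2 ⇒ [2,3,14,13,6,9,4,8,12]
14>3: swap(2,2), hi=1 ⇒ [2,3,14,13,6,9,4,8,12]
done. lo=1 hi=1; arr=[2,3,14,13,6,9,4,8,12]

[2,3,14,13,6,9,4,8,12]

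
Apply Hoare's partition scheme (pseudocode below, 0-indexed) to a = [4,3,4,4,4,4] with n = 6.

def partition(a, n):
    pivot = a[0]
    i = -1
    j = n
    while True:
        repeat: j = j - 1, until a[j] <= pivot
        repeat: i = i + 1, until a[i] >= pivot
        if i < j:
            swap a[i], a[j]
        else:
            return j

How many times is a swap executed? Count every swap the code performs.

2

pivot=4
j stops at 5 (4), i stops at 0 (4); swap ⇒ [4,3,4,4,4,4]
j stops at 4 (4), i stops at 2 (4); swap ⇒ [4,3,4,4,4,4]
j stops at 3, i stops at 3; i≥j ⇒ return 3. a=[4,3,4,4,4,4]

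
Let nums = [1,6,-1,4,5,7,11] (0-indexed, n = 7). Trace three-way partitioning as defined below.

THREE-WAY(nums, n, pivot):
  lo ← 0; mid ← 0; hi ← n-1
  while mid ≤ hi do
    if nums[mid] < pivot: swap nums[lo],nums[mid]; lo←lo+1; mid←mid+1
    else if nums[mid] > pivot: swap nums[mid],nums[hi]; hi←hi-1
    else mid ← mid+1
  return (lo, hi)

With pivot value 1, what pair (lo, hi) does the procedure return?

pivot = 1; lo=0, mid=0, hi=6
nums[mid]=1=1: mid=1
nums[mid]=6>1: swap nums[1],nums[6]; hi=5 → [1,11,-1,4,5,7,6]
nums[mid]=11>1: swap nums[1],nums[5]; hi=4 → [1,7,-1,4,5,11,6]
nums[mid]=7>1: swap nums[1],nums[4]; hi=3 → [1,5,-1,4,7,11,6]
nums[mid]=5>1: swap nums[1],nums[3]; hi=2 → [1,4,-1,5,7,11,6]
nums[mid]=4>1: swap nums[1],nums[2]; hi=1 → [1,-1,4,5,7,11,6]
nums[mid]=-1<1: swap nums[0],nums[1]; lo=1,mid=2 → [-1,1,4,5,7,11,6]
end: lo=1, hi=1; nums = [-1,1,4,5,7,11,6]

(1, 1)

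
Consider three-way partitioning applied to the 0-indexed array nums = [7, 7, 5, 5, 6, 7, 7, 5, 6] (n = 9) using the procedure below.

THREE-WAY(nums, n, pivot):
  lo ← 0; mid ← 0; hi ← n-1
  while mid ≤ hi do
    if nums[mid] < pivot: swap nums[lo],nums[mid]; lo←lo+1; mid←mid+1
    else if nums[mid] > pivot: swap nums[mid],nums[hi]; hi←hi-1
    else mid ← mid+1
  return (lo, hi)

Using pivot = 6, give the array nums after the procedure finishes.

lo=0 mid=0 hi=8
7>6: swap(0,8), hi=7 ⇒ [6, 7, 5, 5, 6, 7, 7, 5, 7]
6=6: mid=1
7>6: swap(1,7), hi=6 ⇒ [6, 5, 5, 5, 6, 7, 7, 7, 7]
5<6: swap(0,1), lo=1 mid=2 ⇒ [5, 6, 5, 5, 6, 7, 7, 7, 7]
5<6: swap(1,2), lo=2 mid=3 ⇒ [5, 5, 6, 5, 6, 7, 7, 7, 7]
5<6: swap(2,3), lo=3 mid=4 ⇒ [5, 5, 5, 6, 6, 7, 7, 7, 7]
6=6: mid=5
7>6: swap(5,6), hi=5 ⇒ [5, 5, 5, 6, 6, 7, 7, 7, 7]
7>6: swap(5,5), hi=4 ⇒ [5, 5, 5, 6, 6, 7, 7, 7, 7]
done. lo=3 hi=4; nums=[5, 5, 5, 6, 6, 7, 7, 7, 7]

[5, 5, 5, 6, 6, 7, 7, 7, 7]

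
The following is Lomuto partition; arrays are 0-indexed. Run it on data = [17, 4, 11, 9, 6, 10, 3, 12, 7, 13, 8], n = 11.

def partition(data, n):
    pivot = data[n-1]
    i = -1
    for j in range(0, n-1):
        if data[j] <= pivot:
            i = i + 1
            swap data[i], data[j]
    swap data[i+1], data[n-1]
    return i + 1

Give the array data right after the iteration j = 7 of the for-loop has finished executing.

pivot=8, i=-1
j=0: 17>8, skip
j=1: 4≤8, i=0, swap(0,1) ⇒ [4, 17, 11, 9, 6, 10, 3, 12, 7, 13, 8]
j=2: 11>8, skip
j=3: 9>8, skip
j=4: 6≤8, i=1, swap(1,4) ⇒ [4, 6, 11, 9, 17, 10, 3, 12, 7, 13, 8]
j=5: 10>8, skip
j=6: 3≤8, i=2, swap(2,6) ⇒ [4, 6, 3, 9, 17, 10, 11, 12, 7, 13, 8]
j=7: 12>8, skip
(after j=7) data = [4, 6, 3, 9, 17, 10, 11, 12, 7, 13, 8]

[4, 6, 3, 9, 17, 10, 11, 12, 7, 13, 8]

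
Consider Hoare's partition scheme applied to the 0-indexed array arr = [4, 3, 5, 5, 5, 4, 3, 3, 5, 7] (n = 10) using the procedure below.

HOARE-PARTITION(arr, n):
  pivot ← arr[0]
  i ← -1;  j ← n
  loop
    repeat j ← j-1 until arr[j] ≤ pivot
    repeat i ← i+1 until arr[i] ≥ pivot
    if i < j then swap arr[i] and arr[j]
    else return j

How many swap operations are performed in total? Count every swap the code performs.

3

pivot=4
j stops at 7 (3), i stops at 0 (4); swap ⇒ [3, 3, 5, 5, 5, 4, 3, 4, 5, 7]
j stops at 6 (3), i stops at 2 (5); swap ⇒ [3, 3, 3, 5, 5, 4, 5, 4, 5, 7]
j stops at 5 (4), i stops at 3 (5); swap ⇒ [3, 3, 3, 4, 5, 5, 5, 4, 5, 7]
j stops at 3, i stops at 4; i≥j ⇒ return 3. arr=[3, 3, 3, 4, 5, 5, 5, 4, 5, 7]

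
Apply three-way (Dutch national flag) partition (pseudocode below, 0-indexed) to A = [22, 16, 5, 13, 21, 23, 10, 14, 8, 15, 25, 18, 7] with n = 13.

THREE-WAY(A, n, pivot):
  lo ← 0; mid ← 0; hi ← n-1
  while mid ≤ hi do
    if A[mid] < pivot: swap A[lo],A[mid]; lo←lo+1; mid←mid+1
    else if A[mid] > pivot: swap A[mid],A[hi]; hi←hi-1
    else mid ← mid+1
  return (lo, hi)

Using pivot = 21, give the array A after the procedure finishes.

[7, 16, 5, 13, 18, 10, 14, 8, 15, 21, 25, 23, 22]

pivot = 21; lo=0, mid=0, hi=12
A[mid]=22>21: swap A[0],A[12]; hi=11 → [7, 16, 5, 13, 21, 23, 10, 14, 8, 15, 25, 18, 22]
A[mid]=7<21: swap A[0],A[0]; lo=1,mid=1 → [7, 16, 5, 13, 21, 23, 10, 14, 8, 15, 25, 18, 22]
A[mid]=16<21: swap A[1],A[1]; lo=2,mid=2 → [7, 16, 5, 13, 21, 23, 10, 14, 8, 15, 25, 18, 22]
A[mid]=5<21: swap A[2],A[2]; lo=3,mid=3 → [7, 16, 5, 13, 21, 23, 10, 14, 8, 15, 25, 18, 22]
A[mid]=13<21: swap A[3],A[3]; lo=4,mid=4 → [7, 16, 5, 13, 21, 23, 10, 14, 8, 15, 25, 18, 22]
A[mid]=21=21: mid=5
A[mid]=23>21: swap A[5],A[11]; hi=10 → [7, 16, 5, 13, 21, 18, 10, 14, 8, 15, 25, 23, 22]
A[mid]=18<21: swap A[4],A[5]; lo=5,mid=6 → [7, 16, 5, 13, 18, 21, 10, 14, 8, 15, 25, 23, 22]
A[mid]=10<21: swap A[5],A[6]; lo=6,mid=7 → [7, 16, 5, 13, 18, 10, 21, 14, 8, 15, 25, 23, 22]
A[mid]=14<21: swap A[6],A[7]; lo=7,mid=8 → [7, 16, 5, 13, 18, 10, 14, 21, 8, 15, 25, 23, 22]
A[mid]=8<21: swap A[7],A[8]; lo=8,mid=9 → [7, 16, 5, 13, 18, 10, 14, 8, 21, 15, 25, 23, 22]
A[mid]=15<21: swap A[8],A[9]; lo=9,mid=10 → [7, 16, 5, 13, 18, 10, 14, 8, 15, 21, 25, 23, 22]
A[mid]=25>21: swap A[10],A[10]; hi=9 → [7, 16, 5, 13, 18, 10, 14, 8, 15, 21, 25, 23, 22]
end: lo=9, hi=9; A = [7, 16, 5, 13, 18, 10, 14, 8, 15, 21, 25, 23, 22]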